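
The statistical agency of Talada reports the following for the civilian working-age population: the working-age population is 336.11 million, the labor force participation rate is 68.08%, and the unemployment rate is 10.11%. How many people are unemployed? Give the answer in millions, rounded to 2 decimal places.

About 23.13 million are unemployed.

Labor force = 0.6808 × 336.11 = 228.82 million.
Unemployed = 0.1011 × 228.82 ≈ 23.13 million.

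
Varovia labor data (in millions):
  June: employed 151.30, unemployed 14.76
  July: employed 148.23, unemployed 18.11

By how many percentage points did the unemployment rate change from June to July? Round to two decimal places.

June: labor force = 151.30 + 14.76 = 166.06; u = 14.76/166.06 = 8.89%.
July: labor force = 148.23 + 18.11 = 166.34; u = 18.11/166.34 = 10.89%.
Change = 10.89% − 8.89% = +2.00 pp.

The unemployment rate changed by +2.00 percentage points.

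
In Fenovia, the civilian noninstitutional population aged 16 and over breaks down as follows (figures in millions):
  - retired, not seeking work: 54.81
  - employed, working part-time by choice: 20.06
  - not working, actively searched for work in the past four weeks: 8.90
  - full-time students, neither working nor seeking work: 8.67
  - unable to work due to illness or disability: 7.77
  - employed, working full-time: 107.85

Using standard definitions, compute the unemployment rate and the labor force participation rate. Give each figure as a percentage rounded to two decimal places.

Employed = 20.06 + 107.85 = 127.91 million.
Unemployed = 8.90 million.
Labor force = 127.91 + 8.90 = 136.81 million.
Not in labor force = 54.81 + 8.67 + 7.77 = 71.25 million (those not working and not actively searching are outside the labor force).
Civilian working-age population = 136.81 + 71.25 = 208.06 million.
Unemployment rate = 8.90 / 136.81 = 6.51%.
Labor force participation rate = 136.81 / 208.06 = 65.76%.

Unemployment rate ≈ 6.51%; labor force participation rate ≈ 65.76%.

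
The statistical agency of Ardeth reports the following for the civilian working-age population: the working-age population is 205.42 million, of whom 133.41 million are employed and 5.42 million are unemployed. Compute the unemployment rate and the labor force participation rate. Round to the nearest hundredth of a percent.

Labor force = employed + unemployed = 133.41 + 5.42 = 138.83 million.
Unemployment rate = 5.42 / 138.83 = 3.90%.
Labor force participation rate = 138.83 / 205.42 = 67.58%.

Unemployment rate ≈ 3.90%; labor force participation rate ≈ 67.58%.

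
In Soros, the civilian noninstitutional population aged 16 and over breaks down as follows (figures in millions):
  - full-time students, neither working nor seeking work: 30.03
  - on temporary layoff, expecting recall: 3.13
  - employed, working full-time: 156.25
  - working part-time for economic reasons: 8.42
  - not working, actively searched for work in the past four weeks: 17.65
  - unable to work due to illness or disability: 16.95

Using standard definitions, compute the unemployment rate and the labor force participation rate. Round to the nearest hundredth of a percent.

Unemployment rate ≈ 11.21%; labor force participation rate ≈ 79.79%.

Employed = 156.25 + 8.42 = 164.67 million (anyone who worked, including part-time for economic reasons, counts as employed).
Unemployed = 3.13 + 17.65 = 20.78 million (jobless and actively searching, or on temporary layoff).
Labor force = 164.67 + 20.78 = 185.45 million.
Not in labor force = 30.03 + 16.95 = 46.98 million (those not working and not actively searching are outside the labor force).
Civilian working-age population = 185.45 + 46.98 = 232.43 million.
Unemployment rate = 20.78 / 185.45 = 11.21%.
Labor force participation rate = 185.45 / 232.43 = 79.79%.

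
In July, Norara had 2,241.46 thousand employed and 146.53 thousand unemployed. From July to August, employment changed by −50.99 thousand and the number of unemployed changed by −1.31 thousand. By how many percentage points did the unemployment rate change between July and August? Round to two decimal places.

July: labor force = 2,241.46 + 146.53 = 2,387.99; u = 146.53/2,387.99 = 6.14%.
August: labor force = 2,190.47 + 145.22 = 2,335.69; u = 145.22/2,335.69 = 6.22%.
Change = 6.22% − 6.14% = +0.08 pp.

The unemployment rate changed by +0.08 percentage points.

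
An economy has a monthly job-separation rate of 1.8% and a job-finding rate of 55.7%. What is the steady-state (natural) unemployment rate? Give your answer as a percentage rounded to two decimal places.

At steady state the flows balance: s·E = f·U, so U/(E+U) = s/(s+f).
u* = 1.8 / (1.8 + 55.7) = 1.8 / 57.50 = 3.13%.

Steady-state unemployment rate ≈ 3.13%.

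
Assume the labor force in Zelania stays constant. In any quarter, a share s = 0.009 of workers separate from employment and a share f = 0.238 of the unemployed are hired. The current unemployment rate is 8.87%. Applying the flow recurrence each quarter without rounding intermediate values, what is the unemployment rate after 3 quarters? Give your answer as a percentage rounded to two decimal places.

With a fixed labor force, u_{t+1} = u_t + s·(1−u_t) − f·u_t = u_t·(1−s−f) + s.
Here 1−s−f = 0.753 and s = 0.009.
u_1 = 0.088700 × 0.753 + 0.009 = 0.075791.
u_2 = 0.075791 × 0.753 + 0.009 = 0.066071.
u_3 = 0.066071 × 0.753 + 0.009 = 0.058751.

Unemployment rate after three quarters ≈ 5.88%.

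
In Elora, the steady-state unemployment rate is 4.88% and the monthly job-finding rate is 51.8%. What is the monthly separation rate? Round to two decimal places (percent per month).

Separation rate ≈ 2.66% per month.

From u* = s/(s+f): s = u·f/(1−u).
s = 0.0488 × 51.8 / (1 − 0.0488) = 2.5278 / 0.9512 ≈ 2.66% per month.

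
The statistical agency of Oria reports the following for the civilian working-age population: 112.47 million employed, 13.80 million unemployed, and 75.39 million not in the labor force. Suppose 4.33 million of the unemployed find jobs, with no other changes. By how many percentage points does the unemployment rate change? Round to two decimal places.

Initially, labor force = 112.47 + 13.80 = 126.27 million, so u = 13.80/126.27 = 10.93%.
After the change, unemployed falls and employed rises by 4.33; labor force unchanged → E = 116.80, U = 9.47, labor force = 126.27 million.
New unemployment rate = 9.47 / 126.27 = 7.50%.
Change = 7.50% − 10.93% = −3.43 percentage points.

The unemployment rate changes by −3.43 percentage points.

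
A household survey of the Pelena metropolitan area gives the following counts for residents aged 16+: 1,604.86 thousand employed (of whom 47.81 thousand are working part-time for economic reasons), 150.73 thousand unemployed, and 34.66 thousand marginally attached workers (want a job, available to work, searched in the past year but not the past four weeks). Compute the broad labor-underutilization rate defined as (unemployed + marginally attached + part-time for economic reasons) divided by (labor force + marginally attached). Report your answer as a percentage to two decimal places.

Labor force = 1,604.86 + 150.73 = 1,755.59 thousand.
Numerator = 150.73 + 34.66 + 47.81 = 233.20 thousand.
Denominator = 1,755.59 + 34.66 = 1,790.25 thousand.
Broad rate = 233.20 / 1,790.25 = 13.03%.

Broad underutilization rate ≈ 13.03%.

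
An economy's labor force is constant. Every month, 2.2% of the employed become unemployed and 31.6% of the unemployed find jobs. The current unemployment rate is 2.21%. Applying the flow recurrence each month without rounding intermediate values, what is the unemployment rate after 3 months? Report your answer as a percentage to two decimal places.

Unemployment rate after three months ≈ 5.26%.

With a fixed labor force, u_{t+1} = u_t + s·(1−u_t) − f·u_t = u_t·(1−s−f) + s.
Here 1−s−f = 0.662 and s = 0.022.
u_1 = 0.022100 × 0.662 + 0.022 = 0.036630.
u_2 = 0.036630 × 0.662 + 0.022 = 0.046249.
u_3 = 0.046249 × 0.662 + 0.022 = 0.052617.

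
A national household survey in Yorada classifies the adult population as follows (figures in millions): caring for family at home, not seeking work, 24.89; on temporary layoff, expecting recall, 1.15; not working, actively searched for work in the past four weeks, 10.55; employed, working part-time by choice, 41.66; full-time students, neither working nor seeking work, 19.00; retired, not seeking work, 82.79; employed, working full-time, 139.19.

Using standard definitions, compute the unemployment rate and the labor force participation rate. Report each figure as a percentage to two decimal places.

Employed = 41.66 + 139.19 = 180.85 million.
Unemployed = 1.15 + 10.55 = 11.70 million (jobless and actively searching, or on temporary layoff).
Labor force = 180.85 + 11.70 = 192.55 million.
Not in labor force = 24.89 + 19.00 + 82.79 = 126.68 million (those not working and not actively searching are outside the labor force).
Civilian working-age population = 192.55 + 126.68 = 319.23 million.
Unemployment rate = 11.70 / 192.55 = 6.08%.
Labor force participation rate = 192.55 / 319.23 = 60.32%.

Unemployment rate ≈ 6.08%; labor force participation rate ≈ 60.32%.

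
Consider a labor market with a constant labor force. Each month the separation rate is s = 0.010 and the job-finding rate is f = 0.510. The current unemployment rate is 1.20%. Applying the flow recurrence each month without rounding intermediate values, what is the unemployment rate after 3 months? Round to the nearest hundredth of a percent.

With a fixed labor force, u_{t+1} = u_t + s·(1−u_t) − f·u_t = u_t·(1−s−f) + s.
Here 1−s−f = 0.480 and s = 0.010.
u_1 = 0.012000 × 0.480 + 0.010 = 0.015760.
u_2 = 0.015760 × 0.480 + 0.010 = 0.017565.
u_3 = 0.017565 × 0.480 + 0.010 = 0.018431.

Unemployment rate after three months ≈ 1.84%.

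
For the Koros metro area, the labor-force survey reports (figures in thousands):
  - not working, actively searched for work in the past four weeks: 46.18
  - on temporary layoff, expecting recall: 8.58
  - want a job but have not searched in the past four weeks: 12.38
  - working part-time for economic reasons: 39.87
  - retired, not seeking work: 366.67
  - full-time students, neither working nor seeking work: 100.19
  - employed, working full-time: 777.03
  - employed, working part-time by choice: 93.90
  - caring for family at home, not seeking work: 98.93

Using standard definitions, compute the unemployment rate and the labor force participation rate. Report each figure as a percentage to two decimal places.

Employed = 39.87 + 777.03 + 93.90 = 910.80 thousand (anyone who worked, including part-time for economic reasons, counts as employed).
Unemployed = 46.18 + 8.58 = 54.76 thousand (jobless and actively searching, or on temporary layoff).
Labor force = 910.80 + 54.76 = 965.56 thousand.
Not in labor force = 12.38 + 366.67 + 100.19 + 98.93 = 578.17 thousand (those not working and not actively searching are outside the labor force — including those who want a job but have given up searching).
Civilian working-age population = 965.56 + 578.17 = 1,543.73 thousand.
Unemployment rate = 54.76 / 965.56 = 5.67%.
Labor force participation rate = 965.56 / 1,543.73 = 62.55%.

Unemployment rate ≈ 5.67%; labor force participation rate ≈ 62.55%.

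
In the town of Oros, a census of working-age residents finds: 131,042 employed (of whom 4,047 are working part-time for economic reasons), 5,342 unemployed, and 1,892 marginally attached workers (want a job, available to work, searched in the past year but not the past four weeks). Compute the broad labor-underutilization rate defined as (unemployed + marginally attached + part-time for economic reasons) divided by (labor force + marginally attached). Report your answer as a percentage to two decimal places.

Broad underutilization rate ≈ 8.16%.

Labor force = 131,042 + 5,342 = 136,384.
Numerator = 5,342 + 1,892 + 4,047 = 11,281.
Denominator = 136,384 + 1,892 = 138,276.
Broad rate = 11,281 / 138,276 = 8.16%.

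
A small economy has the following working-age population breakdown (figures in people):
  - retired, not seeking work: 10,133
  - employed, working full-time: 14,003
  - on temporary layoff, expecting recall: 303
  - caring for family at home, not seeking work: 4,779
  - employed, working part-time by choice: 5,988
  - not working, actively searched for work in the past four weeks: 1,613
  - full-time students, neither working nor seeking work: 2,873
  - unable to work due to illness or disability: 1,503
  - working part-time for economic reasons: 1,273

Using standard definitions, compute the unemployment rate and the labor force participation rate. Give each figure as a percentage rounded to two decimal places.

Unemployment rate ≈ 8.27%; labor force participation rate ≈ 54.58%.

Employed = 14,003 + 5,988 + 1,273 = 21,264 (anyone who worked, including part-time for economic reasons, counts as employed).
Unemployed = 303 + 1,613 = 1,916 (jobless and actively searching, or on temporary layoff).
Labor force = 21,264 + 1,916 = 23,180.
Not in labor force = 10,133 + 4,779 + 2,873 + 1,503 = 19,288 (those not working and not actively searching are outside the labor force).
Civilian working-age population = 23,180 + 19,288 = 42,468.
Unemployment rate = 1,916 / 23,180 = 8.27%.
Labor force participation rate = 23,180 / 42,468 = 54.58%.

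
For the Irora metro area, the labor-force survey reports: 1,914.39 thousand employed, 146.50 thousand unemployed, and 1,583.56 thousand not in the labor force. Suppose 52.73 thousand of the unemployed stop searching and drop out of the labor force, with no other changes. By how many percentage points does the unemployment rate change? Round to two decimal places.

The unemployment rate changes by −2.44 percentage points.

Initially, labor force = 1,914.39 + 146.50 = 2,060.89 thousand, so u = 146.50/2,060.89 = 7.11%.
After the change, unemployed and labor force both fall by 52.73 → E = 1,914.39, U = 93.77, labor force = 2,008.16 thousand.
New unemployment rate = 93.77 / 2,008.16 = 4.67%.
Change = 4.67% − 7.11% = −2.44 percentage points.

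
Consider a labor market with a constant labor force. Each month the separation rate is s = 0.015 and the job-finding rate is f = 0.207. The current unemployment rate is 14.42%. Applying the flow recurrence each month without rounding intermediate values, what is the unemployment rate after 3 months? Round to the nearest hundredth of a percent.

Unemployment rate after three months ≈ 10.37%.

With a fixed labor force, u_{t+1} = u_t + s·(1−u_t) − f·u_t = u_t·(1−s−f) + s.
Here 1−s−f = 0.778 and s = 0.015.
u_1 = 0.144200 × 0.778 + 0.015 = 0.127188.
u_2 = 0.127188 × 0.778 + 0.015 = 0.113952.
u_3 = 0.113952 × 0.778 + 0.015 = 0.103655.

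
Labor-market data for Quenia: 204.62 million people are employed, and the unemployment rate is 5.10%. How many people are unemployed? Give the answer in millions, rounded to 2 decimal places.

About 11.00 million are unemployed.

Let U be the number unemployed. The labor force is E + U, and U/(E+U) = 0.0510.
So U = 0.0510 × 204.62 / (1 − 0.0510) = 10.4356 / 0.9490 ≈ 11.00 million.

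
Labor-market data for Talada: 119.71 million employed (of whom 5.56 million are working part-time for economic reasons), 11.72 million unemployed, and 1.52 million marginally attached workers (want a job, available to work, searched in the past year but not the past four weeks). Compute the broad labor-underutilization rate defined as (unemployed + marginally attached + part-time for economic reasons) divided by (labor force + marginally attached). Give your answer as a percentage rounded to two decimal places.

Broad underutilization rate ≈ 14.14%.

Labor force = 119.71 + 11.72 = 131.43 million.
Numerator = 11.72 + 1.52 + 5.56 = 18.80 million.
Denominator = 131.43 + 1.52 = 132.95 million.
Broad rate = 18.80 / 132.95 = 14.14%.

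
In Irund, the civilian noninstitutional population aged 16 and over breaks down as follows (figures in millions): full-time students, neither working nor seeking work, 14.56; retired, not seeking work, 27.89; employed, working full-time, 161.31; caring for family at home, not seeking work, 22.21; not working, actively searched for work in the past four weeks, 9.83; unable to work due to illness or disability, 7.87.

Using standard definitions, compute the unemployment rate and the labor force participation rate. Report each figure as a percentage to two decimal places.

Employed = 161.31 million.
Unemployed = 9.83 million.
Labor force = 161.31 + 9.83 = 171.14 million.
Not in labor force = 14.56 + 27.89 + 22.21 + 7.87 = 72.53 million (those not working and not actively searching are outside the labor force).
Civilian working-age population = 171.14 + 72.53 = 243.67 million.
Unemployment rate = 9.83 / 171.14 = 5.74%.
Labor force participation rate = 171.14 / 243.67 = 70.23%.

Unemployment rate ≈ 5.74%; labor force participation rate ≈ 70.23%.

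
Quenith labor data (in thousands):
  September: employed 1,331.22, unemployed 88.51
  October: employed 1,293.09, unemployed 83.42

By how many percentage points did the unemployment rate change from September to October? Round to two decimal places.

September: labor force = 1,331.22 + 88.51 = 1,419.73; u = 88.51/1,419.73 = 6.23%.
October: labor force = 1,293.09 + 83.42 = 1,376.51; u = 83.42/1,376.51 = 6.06%.
Change = 6.06% − 6.23% = −0.17 pp.

The unemployment rate changed by −0.17 percentage points.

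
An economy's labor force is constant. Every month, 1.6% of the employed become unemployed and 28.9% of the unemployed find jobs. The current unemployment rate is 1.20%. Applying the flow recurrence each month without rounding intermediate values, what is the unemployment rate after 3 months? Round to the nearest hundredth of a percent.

Unemployment rate after three months ≈ 3.89%.

With a fixed labor force, u_{t+1} = u_t + s·(1−u_t) − f·u_t = u_t·(1−s−f) + s.
Here 1−s−f = 0.695 and s = 0.016.
u_1 = 0.012000 × 0.695 + 0.016 = 0.024340.
u_2 = 0.024340 × 0.695 + 0.016 = 0.032916.
u_3 = 0.032916 × 0.695 + 0.016 = 0.038877.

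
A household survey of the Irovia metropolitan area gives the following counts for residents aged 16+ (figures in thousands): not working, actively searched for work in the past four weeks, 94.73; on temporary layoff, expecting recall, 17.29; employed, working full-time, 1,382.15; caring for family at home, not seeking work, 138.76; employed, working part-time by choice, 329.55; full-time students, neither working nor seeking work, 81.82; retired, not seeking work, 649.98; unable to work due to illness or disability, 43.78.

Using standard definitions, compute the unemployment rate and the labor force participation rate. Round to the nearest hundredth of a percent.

Unemployment rate ≈ 6.14%; labor force participation rate ≈ 66.61%.

Employed = 1,382.15 + 329.55 = 1,711.70 thousand.
Unemployed = 94.73 + 17.29 = 112.02 thousand (jobless and actively searching, or on temporary layoff).
Labor force = 1,711.70 + 112.02 = 1,823.72 thousand.
Not in labor force = 138.76 + 81.82 + 649.98 + 43.78 = 914.34 thousand (those not working and not actively searching are outside the labor force).
Civilian working-age population = 1,823.72 + 914.34 = 2,738.06 thousand.
Unemployment rate = 112.02 / 1,823.72 = 6.14%.
Labor force participation rate = 1,823.72 / 2,738.06 = 66.61%.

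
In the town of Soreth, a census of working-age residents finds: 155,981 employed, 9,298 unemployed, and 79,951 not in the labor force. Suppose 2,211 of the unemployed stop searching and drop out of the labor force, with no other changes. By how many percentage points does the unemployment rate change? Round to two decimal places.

The unemployment rate changes by −1.28 percentage points.

Initially, labor force = 155,981 + 9,298 = 165,279, so u = 9,298/165,279 = 5.63%.
After the change, unemployed and labor force both fall by 2,211 → E = 155,981, U = 7,087, labor force = 163,068.
New unemployment rate = 7,087 / 163,068 = 4.35%.
Change = 4.35% − 5.63% = −1.28 percentage points.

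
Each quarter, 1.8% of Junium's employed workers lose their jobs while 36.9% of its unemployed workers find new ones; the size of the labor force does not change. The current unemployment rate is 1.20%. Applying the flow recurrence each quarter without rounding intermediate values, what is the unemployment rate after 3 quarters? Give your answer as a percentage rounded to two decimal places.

With a fixed labor force, u_{t+1} = u_t + s·(1−u_t) − f·u_t = u_t·(1−s−f) + s.
Here 1−s−f = 0.613 and s = 0.018.
u_1 = 0.012000 × 0.613 + 0.018 = 0.025356.
u_2 = 0.025356 × 0.613 + 0.018 = 0.033543.
u_3 = 0.033543 × 0.613 + 0.018 = 0.038562.

Unemployment rate after three quarters ≈ 3.86%.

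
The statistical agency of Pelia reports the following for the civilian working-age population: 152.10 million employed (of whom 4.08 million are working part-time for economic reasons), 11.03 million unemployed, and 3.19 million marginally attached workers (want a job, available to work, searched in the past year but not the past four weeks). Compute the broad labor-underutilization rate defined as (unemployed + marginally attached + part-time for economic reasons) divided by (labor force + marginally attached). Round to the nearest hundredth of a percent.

Broad underutilization rate ≈ 11.00%.

Labor force = 152.10 + 11.03 = 163.13 million.
Numerator = 11.03 + 3.19 + 4.08 = 18.30 million.
Denominator = 163.13 + 3.19 = 166.32 million.
Broad rate = 18.30 / 166.32 = 11.00%.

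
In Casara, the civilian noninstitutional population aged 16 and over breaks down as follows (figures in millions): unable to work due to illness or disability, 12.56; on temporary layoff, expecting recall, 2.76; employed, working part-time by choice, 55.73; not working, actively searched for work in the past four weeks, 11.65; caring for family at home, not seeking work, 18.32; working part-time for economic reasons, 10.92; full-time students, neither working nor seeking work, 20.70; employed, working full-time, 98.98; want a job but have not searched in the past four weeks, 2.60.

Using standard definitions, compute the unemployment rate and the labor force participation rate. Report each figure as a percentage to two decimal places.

Unemployment rate ≈ 8.00%; labor force participation rate ≈ 76.87%.

Employed = 55.73 + 10.92 + 98.98 = 165.63 million (anyone who worked, including part-time for economic reasons, counts as employed).
Unemployed = 2.76 + 11.65 = 14.41 million (jobless and actively searching, or on temporary layoff).
Labor force = 165.63 + 14.41 = 180.04 million.
Not in labor force = 12.56 + 18.32 + 20.70 + 2.60 = 54.18 million (those not working and not actively searching are outside the labor force — including those who want a job but have given up searching).
Civilian working-age population = 180.04 + 54.18 = 234.22 million.
Unemployment rate = 14.41 / 180.04 = 8.00%.
Labor force participation rate = 180.04 / 234.22 = 76.87%.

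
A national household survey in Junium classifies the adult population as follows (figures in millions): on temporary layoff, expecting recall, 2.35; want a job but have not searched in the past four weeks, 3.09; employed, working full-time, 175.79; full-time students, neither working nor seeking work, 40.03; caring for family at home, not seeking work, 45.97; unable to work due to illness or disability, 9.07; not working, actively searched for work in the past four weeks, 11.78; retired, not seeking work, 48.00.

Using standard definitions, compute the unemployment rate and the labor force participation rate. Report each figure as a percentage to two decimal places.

Employed = 175.79 million.
Unemployed = 2.35 + 11.78 = 14.13 million (jobless and actively searching, or on temporary layoff).
Labor force = 175.79 + 14.13 = 189.92 million.
Not in labor force = 3.09 + 40.03 + 45.97 + 9.07 + 48.00 = 146.16 million (those not working and not actively searching are outside the labor force — including those who want a job but have given up searching).
Civilian working-age population = 189.92 + 146.16 = 336.08 million.
Unemployment rate = 14.13 / 189.92 = 7.44%.
Labor force participation rate = 189.92 / 336.08 = 56.51%.

Unemployment rate ≈ 7.44%; labor force participation rate ≈ 56.51%.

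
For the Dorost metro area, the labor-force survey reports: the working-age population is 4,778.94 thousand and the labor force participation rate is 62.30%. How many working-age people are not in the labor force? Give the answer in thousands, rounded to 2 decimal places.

Share not in the labor force = 1 − 0.6230 = 0.3770.
Not in labor force = 0.3770 × 4,778.94 ≈ 1,801.66 thousand.

About 1,801.66 thousand are not in the labor force.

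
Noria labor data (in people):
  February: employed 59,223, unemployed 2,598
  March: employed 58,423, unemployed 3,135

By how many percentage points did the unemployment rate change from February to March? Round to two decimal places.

February: labor force = 59,223 + 2,598 = 61,821; u = 2,598/61,821 = 4.20%.
March: labor force = 58,423 + 3,135 = 61,558; u = 3,135/61,558 = 5.09%.
Change = 5.09% − 4.20% = +0.89 pp.

The unemployment rate changed by +0.89 percentage points.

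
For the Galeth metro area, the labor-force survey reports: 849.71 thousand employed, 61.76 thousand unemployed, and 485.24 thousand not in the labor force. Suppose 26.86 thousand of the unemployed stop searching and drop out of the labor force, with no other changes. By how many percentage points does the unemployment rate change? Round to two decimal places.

The unemployment rate changes by −2.83 percentage points.

Initially, labor force = 849.71 + 61.76 = 911.47 thousand, so u = 61.76/911.47 = 6.78%.
After the change, unemployed and labor force both fall by 26.86 → E = 849.71, U = 34.90, labor force = 884.61 thousand.
New unemployment rate = 34.90 / 884.61 = 3.95%.
Change = 3.95% − 6.78% = −2.83 percentage points.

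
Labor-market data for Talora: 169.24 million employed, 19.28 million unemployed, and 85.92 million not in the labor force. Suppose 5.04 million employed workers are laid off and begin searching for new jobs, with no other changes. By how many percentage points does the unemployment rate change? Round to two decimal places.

The unemployment rate changes by +2.67 percentage points.

Initially, labor force = 169.24 + 19.28 = 188.52 million, so u = 19.28/188.52 = 10.23%.
After the change, employed falls and unemployed rises by 5.04; labor force unchanged → E = 164.20, U = 24.32, labor force = 188.52 million.
New unemployment rate = 24.32 / 188.52 = 12.90%.
Change = 12.90% − 10.23% = +2.67 percentage points.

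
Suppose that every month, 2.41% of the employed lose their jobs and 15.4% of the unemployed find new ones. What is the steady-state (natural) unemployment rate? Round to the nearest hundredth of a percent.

Steady-state unemployment rate ≈ 13.53%.

At steady state the flows balance: s·E = f·U, so U/(E+U) = s/(s+f).
u* = 2.41 / (2.41 + 15.4) = 2.41 / 17.81 = 13.53%.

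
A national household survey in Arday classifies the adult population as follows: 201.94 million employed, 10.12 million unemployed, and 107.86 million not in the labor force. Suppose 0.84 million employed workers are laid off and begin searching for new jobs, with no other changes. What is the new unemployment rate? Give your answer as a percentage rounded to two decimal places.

Initially, labor force = 201.94 + 10.12 = 212.06 million, so u = 10.12/212.06 = 4.77%.
After the change, employed falls and unemployed rises by 0.84; labor force unchanged → E = 201.10, U = 10.96, labor force = 212.06 million.
New unemployment rate = 10.96 / 212.06 = 5.17%.

New unemployment rate ≈ 5.17%.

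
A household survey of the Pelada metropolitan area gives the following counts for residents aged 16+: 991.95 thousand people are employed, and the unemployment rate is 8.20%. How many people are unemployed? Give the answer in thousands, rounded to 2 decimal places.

Let U be the number unemployed. The labor force is E + U, and U/(E+U) = 0.0820.
So U = 0.0820 × 991.95 / (1 − 0.0820) = 81.3399 / 0.9180 ≈ 88.61 thousand.

About 88.61 thousand are unemployed.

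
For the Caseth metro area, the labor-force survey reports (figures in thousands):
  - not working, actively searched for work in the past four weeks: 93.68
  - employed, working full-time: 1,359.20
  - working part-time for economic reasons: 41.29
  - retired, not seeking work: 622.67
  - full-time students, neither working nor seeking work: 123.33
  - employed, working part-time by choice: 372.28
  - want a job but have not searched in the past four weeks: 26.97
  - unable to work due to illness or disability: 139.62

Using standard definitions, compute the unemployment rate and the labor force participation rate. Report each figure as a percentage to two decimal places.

Employed = 1,359.20 + 41.29 + 372.28 = 1,772.77 thousand (anyone who worked, including part-time for economic reasons, counts as employed).
Unemployed = 93.68 thousand.
Labor force = 1,772.77 + 93.68 = 1,866.45 thousand.
Not in labor force = 622.67 + 123.33 + 26.97 + 139.62 = 912.59 thousand (those not working and not actively searching are outside the labor force — including those who want a job but have given up searching).
Civilian working-age population = 1,866.45 + 912.59 = 2,779.04 thousand.
Unemployment rate = 93.68 / 1,866.45 = 5.02%.
Labor force participation rate = 1,866.45 / 2,779.04 = 67.16%.

Unemployment rate ≈ 5.02%; labor force participation rate ≈ 67.16%.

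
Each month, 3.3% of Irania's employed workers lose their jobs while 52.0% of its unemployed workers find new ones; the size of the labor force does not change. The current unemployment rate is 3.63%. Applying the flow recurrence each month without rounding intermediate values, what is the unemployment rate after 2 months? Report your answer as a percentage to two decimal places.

Unemployment rate after two months ≈ 5.50%.

With a fixed labor force, u_{t+1} = u_t + s·(1−u_t) − f·u_t = u_t·(1−s−f) + s.
Here 1−s−f = 0.447 and s = 0.033.
u_1 = 0.036300 × 0.447 + 0.033 = 0.049226.
u_2 = 0.049226 × 0.447 + 0.033 = 0.055004.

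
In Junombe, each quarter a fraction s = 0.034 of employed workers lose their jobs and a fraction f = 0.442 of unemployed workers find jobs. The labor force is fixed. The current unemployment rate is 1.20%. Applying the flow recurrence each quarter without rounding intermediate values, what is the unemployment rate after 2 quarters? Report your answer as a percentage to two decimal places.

With a fixed labor force, u_{t+1} = u_t + s·(1−u_t) − f·u_t = u_t·(1−s−f) + s.
Here 1−s−f = 0.524 and s = 0.034.
u_1 = 0.012000 × 0.524 + 0.034 = 0.040288.
u_2 = 0.040288 × 0.524 + 0.034 = 0.055111.

Unemployment rate after two quarters ≈ 5.51%.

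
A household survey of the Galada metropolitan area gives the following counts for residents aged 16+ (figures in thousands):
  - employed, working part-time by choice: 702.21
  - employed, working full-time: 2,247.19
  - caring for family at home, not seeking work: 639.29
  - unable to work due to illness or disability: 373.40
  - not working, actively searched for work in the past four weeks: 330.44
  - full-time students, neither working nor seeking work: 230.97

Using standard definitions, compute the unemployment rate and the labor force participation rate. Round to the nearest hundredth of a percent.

Employed = 702.21 + 2,247.19 = 2,949.40 thousand.
Unemployed = 330.44 thousand.
Labor force = 2,949.40 + 330.44 = 3,279.84 thousand.
Not in labor force = 639.29 + 373.40 + 230.97 = 1,243.66 thousand (those not working and not actively searching are outside the labor force).
Civilian working-age population = 3,279.84 + 1,243.66 = 4,523.50 thousand.
Unemployment rate = 330.44 / 3,279.84 = 10.07%.
Labor force participation rate = 3,279.84 / 4,523.50 = 72.51%.

Unemployment rate ≈ 10.07%; labor force participation rate ≈ 72.51%.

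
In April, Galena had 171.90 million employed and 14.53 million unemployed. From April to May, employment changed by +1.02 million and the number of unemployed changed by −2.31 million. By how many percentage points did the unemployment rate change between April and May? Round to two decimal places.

The unemployment rate changed by −1.19 percentage points.

April: labor force = 171.90 + 14.53 = 186.43; u = 14.53/186.43 = 7.79%.
May: labor force = 172.92 + 12.22 = 185.14; u = 12.22/185.14 = 6.60%.
Change = 6.60% − 7.79% = −1.19 pp.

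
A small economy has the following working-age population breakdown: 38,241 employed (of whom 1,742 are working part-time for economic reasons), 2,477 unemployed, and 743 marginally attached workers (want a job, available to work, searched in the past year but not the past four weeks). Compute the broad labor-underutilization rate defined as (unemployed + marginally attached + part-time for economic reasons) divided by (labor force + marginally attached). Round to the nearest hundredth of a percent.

Broad underutilization rate ≈ 11.97%.

Labor force = 38,241 + 2,477 = 40,718.
Numerator = 2,477 + 743 + 1,742 = 4,962.
Denominator = 40,718 + 743 = 41,461.
Broad rate = 4,962 / 41,461 = 11.97%.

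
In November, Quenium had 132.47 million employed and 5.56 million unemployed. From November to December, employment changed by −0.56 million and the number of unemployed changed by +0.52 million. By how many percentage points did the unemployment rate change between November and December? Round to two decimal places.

The unemployment rate changed by +0.38 percentage points.

November: labor force = 132.47 + 5.56 = 138.03; u = 5.56/138.03 = 4.03%.
December: labor force = 131.91 + 6.08 = 137.99; u = 6.08/137.99 = 4.41%.
Change = 4.41% − 4.03% = +0.38 pp.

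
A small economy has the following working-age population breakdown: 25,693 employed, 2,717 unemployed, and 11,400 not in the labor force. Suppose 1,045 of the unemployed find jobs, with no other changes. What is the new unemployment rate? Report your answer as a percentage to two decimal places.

New unemployment rate ≈ 5.89%.

Initially, labor force = 25,693 + 2,717 = 28,410, so u = 2,717/28,410 = 9.56%.
After the change, unemployed falls and employed rises by 1,045; labor force unchanged → E = 26,738, U = 1,672, labor force = 28,410.
New unemployment rate = 1,672 / 28,410 = 5.89%.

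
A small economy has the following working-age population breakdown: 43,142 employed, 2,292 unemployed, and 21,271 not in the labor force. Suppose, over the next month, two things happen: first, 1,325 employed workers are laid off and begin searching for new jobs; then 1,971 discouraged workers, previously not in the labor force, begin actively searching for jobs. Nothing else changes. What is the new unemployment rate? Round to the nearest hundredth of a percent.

Initially, labor force = 43,142 + 2,292 = 45,434, so u = 2,292/45,434 = 5.04%.
After the first change, employed falls and unemployed rises by 1,325; labor force unchanged → E = 41,817, U = 3,617, labor force = 45,434.
After the second change, unemployed and labor force both rise by 1,971 → E = 41,817, U = 5,588, labor force = 47,405.
New unemployment rate = 5,588 / 47,405 = 11.79%.

New unemployment rate ≈ 11.79%.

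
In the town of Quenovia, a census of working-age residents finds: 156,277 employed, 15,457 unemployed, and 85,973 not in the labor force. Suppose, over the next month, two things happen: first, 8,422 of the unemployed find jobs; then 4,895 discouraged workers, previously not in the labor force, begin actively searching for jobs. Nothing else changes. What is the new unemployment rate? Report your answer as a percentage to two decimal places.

New unemployment rate ≈ 6.75%.

Initially, labor force = 156,277 + 15,457 = 171,734, so u = 15,457/171,734 = 9.00%.
After the first change, unemployed falls and employed rises by 8,422; labor force unchanged → E = 164,699, U = 7,035, labor force = 171,734.
After the second change, unemployed and labor force both rise by 4,895 → E = 164,699, U = 11,930, labor force = 176,629.
New unemployment rate = 11,930 / 176,629 = 6.75%.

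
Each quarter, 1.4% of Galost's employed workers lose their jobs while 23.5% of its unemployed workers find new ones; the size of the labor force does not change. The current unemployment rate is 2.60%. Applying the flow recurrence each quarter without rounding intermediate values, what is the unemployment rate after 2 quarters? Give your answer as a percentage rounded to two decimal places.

Unemployment rate after two quarters ≈ 3.92%.

With a fixed labor force, u_{t+1} = u_t + s·(1−u_t) − f·u_t = u_t·(1−s−f) + s.
Here 1−s−f = 0.751 and s = 0.014.
u_1 = 0.026000 × 0.751 + 0.014 = 0.033526.
u_2 = 0.033526 × 0.751 + 0.014 = 0.039178.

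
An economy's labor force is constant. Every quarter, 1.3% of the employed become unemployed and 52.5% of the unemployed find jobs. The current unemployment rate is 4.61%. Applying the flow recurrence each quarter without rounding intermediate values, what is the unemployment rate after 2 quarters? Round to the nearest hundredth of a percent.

With a fixed labor force, u_{t+1} = u_t + s·(1−u_t) − f·u_t = u_t·(1−s−f) + s.
Here 1−s−f = 0.462 and s = 0.013.
u_1 = 0.046100 × 0.462 + 0.013 = 0.034298.
u_2 = 0.034298 × 0.462 + 0.013 = 0.028846.

Unemployment rate after two quarters ≈ 2.88%.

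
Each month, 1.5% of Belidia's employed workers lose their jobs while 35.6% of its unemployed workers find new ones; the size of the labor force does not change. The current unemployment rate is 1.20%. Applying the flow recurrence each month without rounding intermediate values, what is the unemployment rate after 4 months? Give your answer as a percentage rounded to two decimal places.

Unemployment rate after four months ≈ 3.60%.

With a fixed labor force, u_{t+1} = u_t + s·(1−u_t) − f·u_t = u_t·(1−s−f) + s.
Here 1−s−f = 0.629 and s = 0.015.
u_1 = 0.012000 × 0.629 + 0.015 = 0.022548.
u_2 = 0.022548 × 0.629 + 0.015 = 0.029183.
u_3 = 0.029183 × 0.629 + 0.015 = 0.033356.
u_4 = 0.033356 × 0.629 + 0.015 = 0.035981.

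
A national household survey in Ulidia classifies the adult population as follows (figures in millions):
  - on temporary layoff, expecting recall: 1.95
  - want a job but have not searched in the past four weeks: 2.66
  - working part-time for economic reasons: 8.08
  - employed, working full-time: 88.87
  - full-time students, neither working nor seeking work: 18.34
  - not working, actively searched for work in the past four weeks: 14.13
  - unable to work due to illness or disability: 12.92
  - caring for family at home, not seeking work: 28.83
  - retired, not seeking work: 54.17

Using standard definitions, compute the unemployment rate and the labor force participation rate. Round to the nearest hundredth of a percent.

Unemployment rate ≈ 14.23%; labor force participation rate ≈ 49.15%.

Employed = 8.08 + 88.87 = 96.95 million (anyone who worked, including part-time for economic reasons, counts as employed).
Unemployed = 1.95 + 14.13 = 16.08 million (jobless and actively searching, or on temporary layoff).
Labor force = 96.95 + 16.08 = 113.03 million.
Not in labor force = 2.66 + 18.34 + 12.92 + 28.83 + 54.17 = 116.92 million (those not working and not actively searching are outside the labor force — including those who want a job but have given up searching).
Civilian working-age population = 113.03 + 116.92 = 229.95 million.
Unemployment rate = 16.08 / 113.03 = 14.23%.
Labor force participation rate = 113.03 / 229.95 = 49.15%.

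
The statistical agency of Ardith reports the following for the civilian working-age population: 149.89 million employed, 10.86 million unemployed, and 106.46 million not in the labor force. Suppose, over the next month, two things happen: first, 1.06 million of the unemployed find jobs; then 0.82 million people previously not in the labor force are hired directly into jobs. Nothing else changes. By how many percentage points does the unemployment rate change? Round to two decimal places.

The unemployment rate changes by −0.69 percentage points.

Initially, labor force = 149.89 + 10.86 = 160.75 million, so u = 10.86/160.75 = 6.76%.
After the first change, unemployed falls and employed rises by 1.06; labor force unchanged → E = 150.95, U = 9.80, labor force = 160.75 million.
After the second change, employed and labor force both rise by 0.82; unemployed unchanged → E = 151.77, U = 9.80, labor force = 161.57 million.
New unemployment rate = 9.80 / 161.57 = 6.07%.
Change = 6.07% − 6.76% = −0.69 percentage points.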